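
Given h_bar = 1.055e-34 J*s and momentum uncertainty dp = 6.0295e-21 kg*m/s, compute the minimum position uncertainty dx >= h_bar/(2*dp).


dx = h_bar / (2 * dp)
= 1.055e-34 / (2 * 6.0295e-21)
= 1.055e-34 / 1.2059e-20
= 8.7487e-15 m

8.7487e-15


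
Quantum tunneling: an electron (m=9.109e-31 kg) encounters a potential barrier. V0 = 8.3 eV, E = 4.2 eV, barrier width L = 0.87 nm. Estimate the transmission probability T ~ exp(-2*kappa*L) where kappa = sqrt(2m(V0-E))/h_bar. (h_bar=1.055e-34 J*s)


V0 - E = 4.1 eV = 6.5682e-19 J
kappa = sqrt(2 * m * (V0-E)) / h_bar
= sqrt(2 * 9.109e-31 * 6.5682e-19) / 1.055e-34
= 1.0369e+10 /m
2*kappa*L = 2 * 1.0369e+10 * 0.87e-9
= 18.0414
T = exp(-18.0414) = 1.461228e-08

1.461228e-08


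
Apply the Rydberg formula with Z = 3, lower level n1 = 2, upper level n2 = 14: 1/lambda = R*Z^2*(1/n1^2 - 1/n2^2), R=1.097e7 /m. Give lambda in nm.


1/lambda = R * Z^2 * (1/n1^2 - 1/n2^2)
= 1.097e7 * 3^2 * (1/2^2 - 1/14^2)
= 1.097e7 * 9 * (0.25 - 0.005102)
= 2.4179e+07 /m
lambda = 1 / 2.4179e+07
= 41.3586 nm

41.3586


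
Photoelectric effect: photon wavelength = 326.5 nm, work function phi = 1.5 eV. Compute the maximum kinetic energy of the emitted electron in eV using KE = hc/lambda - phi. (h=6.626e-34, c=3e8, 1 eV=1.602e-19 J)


E_photon = hc / lambda
= (6.626e-34)(3e8) / (326.5e-9)
= 6.0882e-19 J
= 3.8004 eV
KE = E_photon - phi
= 3.8004 - 1.5
= 2.3004 eV

2.3004


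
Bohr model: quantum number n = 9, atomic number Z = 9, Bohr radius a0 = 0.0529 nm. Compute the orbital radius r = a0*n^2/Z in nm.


r = a0 * n^2 / Z
= 0.0529 * 9^2 / 9
= 0.0529 * 81 / 9
= 0.4761 nm

0.4761


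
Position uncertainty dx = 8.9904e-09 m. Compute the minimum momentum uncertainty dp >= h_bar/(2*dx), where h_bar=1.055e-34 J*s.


dp = h_bar / (2 * dx)
= 1.055e-34 / (2 * 8.9904e-09)
= 1.055e-34 / 1.7981e-08
= 5.8674e-27 kg*m/s

5.8674e-27


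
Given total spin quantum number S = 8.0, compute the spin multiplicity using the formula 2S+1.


Spin multiplicity = 2S + 1
= 2 * 8.0 + 1
= 16.0 + 1
= 17

17


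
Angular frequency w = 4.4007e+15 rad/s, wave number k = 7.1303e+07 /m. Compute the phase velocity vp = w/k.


vp = w / k
= 4.4007e+15 / 7.1303e+07
= 6.1718e+07 m/s

6.1718e+07


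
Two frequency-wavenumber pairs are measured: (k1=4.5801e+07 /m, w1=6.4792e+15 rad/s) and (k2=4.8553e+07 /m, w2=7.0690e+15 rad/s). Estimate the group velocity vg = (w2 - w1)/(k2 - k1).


vg = (w2 - w1) / (k2 - k1)
= (7.0690e+15 - 6.4792e+15) / (4.8553e+07 - 4.5801e+07)
= 5.8980e+14 / 2.7520e+06
= 2.1432e+08 m/s

2.1432e+08


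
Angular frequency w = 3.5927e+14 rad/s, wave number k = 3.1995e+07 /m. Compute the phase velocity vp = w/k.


vp = w / k
= 3.5927e+14 / 3.1995e+07
= 1.1229e+07 m/s

1.1229e+07


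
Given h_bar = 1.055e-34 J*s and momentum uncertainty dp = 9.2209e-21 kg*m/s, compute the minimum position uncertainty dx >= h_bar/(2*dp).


dx = h_bar / (2 * dp)
= 1.055e-34 / (2 * 9.2209e-21)
= 1.055e-34 / 1.8442e-20
= 5.7207e-15 m

5.7207e-15


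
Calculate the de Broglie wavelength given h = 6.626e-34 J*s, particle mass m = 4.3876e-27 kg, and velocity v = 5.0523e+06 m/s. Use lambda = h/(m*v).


lambda = h / (m * v)
= 6.626e-34 / (4.3876e-27 * 5.0523e+06)
= 6.626e-34 / 2.2167e-20
= 2.9891e-14 m

2.9891e-14


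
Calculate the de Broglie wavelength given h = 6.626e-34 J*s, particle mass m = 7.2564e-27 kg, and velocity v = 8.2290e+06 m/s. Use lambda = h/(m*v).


lambda = h / (m * v)
= 6.626e-34 / (7.2564e-27 * 8.2290e+06)
= 6.626e-34 / 5.9713e-20
= 1.1096e-14 m

1.1096e-14


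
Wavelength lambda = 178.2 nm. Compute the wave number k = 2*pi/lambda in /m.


k = 2 * pi / lambda
= 6.2832 / (178.2e-9)
= 6.2832 / 1.7820e-07
= 3.5259e+07 /m

3.5259e+07


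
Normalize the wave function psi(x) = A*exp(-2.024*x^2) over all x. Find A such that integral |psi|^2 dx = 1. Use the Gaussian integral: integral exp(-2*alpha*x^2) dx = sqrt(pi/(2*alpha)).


integral |psi|^2 dx = A^2 * sqrt(pi/(2*alpha)) = 1
A^2 = sqrt(2*alpha/pi)
= sqrt(2 * 2.024 / pi)
= 1.135129
A = sqrt(1.135129)
= 1.0654

1.0654


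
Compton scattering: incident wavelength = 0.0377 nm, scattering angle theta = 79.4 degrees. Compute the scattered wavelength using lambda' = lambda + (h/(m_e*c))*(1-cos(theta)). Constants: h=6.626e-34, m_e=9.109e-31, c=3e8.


Compton wavelength: h/(m_e*c) = 2.4247e-12 m
d_lambda = 2.4247e-12 * (1 - cos(79.4 deg))
= 2.4247e-12 * 0.816049
= 1.9787e-12 m = 0.001979 nm
lambda' = 0.0377 + 0.001979
= 0.039679 nm

0.039679


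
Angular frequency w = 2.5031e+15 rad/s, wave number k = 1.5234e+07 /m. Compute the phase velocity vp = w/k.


vp = w / k
= 2.5031e+15 / 1.5234e+07
= 1.6431e+08 m/s

1.6431e+08


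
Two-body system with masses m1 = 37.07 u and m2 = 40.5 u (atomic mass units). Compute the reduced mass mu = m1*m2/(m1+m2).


mu = m1 * m2 / (m1 + m2)
= 37.07 * 40.5 / (37.07 + 40.5)
= 1501.335 / 77.57
= 19.3546 u

19.3546


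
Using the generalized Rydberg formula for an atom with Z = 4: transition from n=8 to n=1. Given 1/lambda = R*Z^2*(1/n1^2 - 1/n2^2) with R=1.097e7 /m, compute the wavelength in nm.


1/lambda = R * Z^2 * (1/n1^2 - 1/n2^2)
= 1.097e7 * 4^2 * (1/1^2 - 1/8^2)
= 1.097e7 * 16 * (1.0 - 0.015625)
= 1.7278e+08 /m
lambda = 1 / 1.7278e+08
= 5.7878 nm

5.7878


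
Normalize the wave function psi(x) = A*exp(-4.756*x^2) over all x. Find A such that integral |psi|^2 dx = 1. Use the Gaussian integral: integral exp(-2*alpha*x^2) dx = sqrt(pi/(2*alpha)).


integral |psi|^2 dx = A^2 * sqrt(pi/(2*alpha)) = 1
A^2 = sqrt(2*alpha/pi)
= sqrt(2 * 4.756 / pi)
= 1.740047
A = sqrt(1.740047)
= 1.3191

1.3191


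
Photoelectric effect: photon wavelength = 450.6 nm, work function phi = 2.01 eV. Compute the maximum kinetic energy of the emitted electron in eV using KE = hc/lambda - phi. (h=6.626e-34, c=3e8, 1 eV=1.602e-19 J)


E_photon = hc / lambda
= (6.626e-34)(3e8) / (450.6e-9)
= 4.4115e-19 J
= 2.7537 eV
KE = E_photon - phi
= 2.7537 - 2.01
= 0.7437 eV

0.7437


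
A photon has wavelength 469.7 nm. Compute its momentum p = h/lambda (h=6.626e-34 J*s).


p = h / lambda
= 6.626e-34 / (469.7e-9)
= 6.626e-34 / 4.6970e-07
= 1.4107e-27 kg*m/s

1.4107e-27


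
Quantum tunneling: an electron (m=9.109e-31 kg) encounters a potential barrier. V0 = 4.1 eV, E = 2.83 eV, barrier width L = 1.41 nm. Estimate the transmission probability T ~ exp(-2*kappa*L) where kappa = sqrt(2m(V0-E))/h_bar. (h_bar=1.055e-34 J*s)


V0 - E = 1.27 eV = 2.0345e-19 J
kappa = sqrt(2 * m * (V0-E)) / h_bar
= sqrt(2 * 9.109e-31 * 2.0345e-19) / 1.055e-34
= 5.7707e+09 /m
2*kappa*L = 2 * 5.7707e+09 * 1.41e-9
= 16.2735
T = exp(-16.2735) = 8.560964e-08

8.560964e-08


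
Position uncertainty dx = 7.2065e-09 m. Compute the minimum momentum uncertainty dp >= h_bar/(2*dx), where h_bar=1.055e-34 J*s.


dp = h_bar / (2 * dx)
= 1.055e-34 / (2 * 7.2065e-09)
= 1.055e-34 / 1.4413e-08
= 7.3198e-27 kg*m/s

7.3198e-27


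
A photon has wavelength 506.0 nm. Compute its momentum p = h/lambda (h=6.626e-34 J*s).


p = h / lambda
= 6.626e-34 / (506.0e-9)
= 6.626e-34 / 5.0600e-07
= 1.3095e-27 kg*m/s

1.3095e-27


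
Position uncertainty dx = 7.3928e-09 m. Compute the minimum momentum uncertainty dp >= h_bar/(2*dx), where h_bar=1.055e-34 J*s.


dp = h_bar / (2 * dx)
= 1.055e-34 / (2 * 7.3928e-09)
= 1.055e-34 / 1.4786e-08
= 7.1353e-27 kg*m/s

7.1353e-27


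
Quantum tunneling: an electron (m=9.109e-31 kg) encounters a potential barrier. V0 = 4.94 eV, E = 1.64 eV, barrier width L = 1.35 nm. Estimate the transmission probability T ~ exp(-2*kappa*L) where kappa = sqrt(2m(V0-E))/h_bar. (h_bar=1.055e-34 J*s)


V0 - E = 3.3 eV = 5.2866e-19 J
kappa = sqrt(2 * m * (V0-E)) / h_bar
= sqrt(2 * 9.109e-31 * 5.2866e-19) / 1.055e-34
= 9.3022e+09 /m
2*kappa*L = 2 * 9.3022e+09 * 1.35e-9
= 25.116
T = exp(-25.116) = 1.236730e-11

1.236730e-11


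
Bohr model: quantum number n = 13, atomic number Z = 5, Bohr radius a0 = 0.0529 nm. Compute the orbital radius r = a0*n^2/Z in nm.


r = a0 * n^2 / Z
= 0.0529 * 13^2 / 5
= 0.0529 * 169 / 5
= 1.788 nm

1.788


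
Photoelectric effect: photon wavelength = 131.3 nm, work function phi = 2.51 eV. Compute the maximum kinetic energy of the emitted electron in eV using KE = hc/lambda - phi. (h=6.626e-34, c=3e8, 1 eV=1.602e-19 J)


E_photon = hc / lambda
= (6.626e-34)(3e8) / (131.3e-9)
= 1.5139e-18 J
= 9.4503 eV
KE = E_photon - phi
= 9.4503 - 2.51
= 6.9403 eV

6.9403


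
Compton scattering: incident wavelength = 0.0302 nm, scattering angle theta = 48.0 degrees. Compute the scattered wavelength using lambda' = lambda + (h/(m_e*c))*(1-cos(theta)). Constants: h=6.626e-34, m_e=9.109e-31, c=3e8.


Compton wavelength: h/(m_e*c) = 2.4247e-12 m
d_lambda = 2.4247e-12 * (1 - cos(48.0 deg))
= 2.4247e-12 * 0.330869
= 8.0226e-13 m = 0.000802 nm
lambda' = 0.0302 + 0.000802
= 0.031002 nm

0.031002


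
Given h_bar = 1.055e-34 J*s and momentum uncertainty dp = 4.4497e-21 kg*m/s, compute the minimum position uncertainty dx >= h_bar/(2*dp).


dx = h_bar / (2 * dp)
= 1.055e-34 / (2 * 4.4497e-21)
= 1.055e-34 / 8.8994e-21
= 1.1855e-14 m

1.1855e-14


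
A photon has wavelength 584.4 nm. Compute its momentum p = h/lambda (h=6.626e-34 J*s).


p = h / lambda
= 6.626e-34 / (584.4e-9)
= 6.626e-34 / 5.8440e-07
= 1.1338e-27 kg*m/s

1.1338e-27


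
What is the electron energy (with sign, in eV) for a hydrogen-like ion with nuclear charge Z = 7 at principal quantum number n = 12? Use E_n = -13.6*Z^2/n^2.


E_n = -13.6 * Z^2 / n^2
= -13.6 * 7^2 / 12^2
= -13.6 * 49 / 144
= -4.6278 eV

-4.6278


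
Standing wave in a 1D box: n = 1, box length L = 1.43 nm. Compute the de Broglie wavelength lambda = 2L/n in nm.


lambda = 2L / n
= 2 * 1.43 / 1
= 2.86 / 1
= 2.86 nm

2.86


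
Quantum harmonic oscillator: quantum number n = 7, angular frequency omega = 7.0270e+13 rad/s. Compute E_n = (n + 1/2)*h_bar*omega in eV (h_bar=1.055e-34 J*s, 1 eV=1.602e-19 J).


E = (n + 1/2) * h_bar * omega
= (7 + 0.5) * 1.055e-34 * 7.0270e+13
= 7.5 * 7.4135e-21
= 5.5601e-20 J
= 0.3471 eV

0.3471


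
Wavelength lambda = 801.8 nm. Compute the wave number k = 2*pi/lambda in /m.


k = 2 * pi / lambda
= 6.2832 / (801.8e-9)
= 6.2832 / 8.0180e-07
= 7.8363e+06 /m

7.8363e+06


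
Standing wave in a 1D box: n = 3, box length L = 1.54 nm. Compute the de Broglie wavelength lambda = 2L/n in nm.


lambda = 2L / n
= 2 * 1.54 / 3
= 3.08 / 3
= 1.0267 nm

1.0267


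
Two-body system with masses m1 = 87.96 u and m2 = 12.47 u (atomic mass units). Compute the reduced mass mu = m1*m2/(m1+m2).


mu = m1 * m2 / (m1 + m2)
= 87.96 * 12.47 / (87.96 + 12.47)
= 1096.8612 / 100.43
= 10.9216 u

10.9216


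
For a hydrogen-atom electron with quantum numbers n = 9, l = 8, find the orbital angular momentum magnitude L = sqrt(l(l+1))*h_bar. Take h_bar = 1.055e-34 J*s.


L = sqrt(l*(l+1)) * h_bar
= sqrt(8 * 9) * 1.055e-34
= sqrt(72) * 1.055e-34
= 8.4853 * 1.055e-34
= 8.9520e-34 J*s

8.9520e-34


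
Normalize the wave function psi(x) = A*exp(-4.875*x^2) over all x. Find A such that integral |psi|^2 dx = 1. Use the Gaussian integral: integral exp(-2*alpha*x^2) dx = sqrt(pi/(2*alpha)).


integral |psi|^2 dx = A^2 * sqrt(pi/(2*alpha)) = 1
A^2 = sqrt(2*alpha/pi)
= sqrt(2 * 4.875 / pi)
= 1.761681
A = sqrt(1.761681)
= 1.3273

1.3273


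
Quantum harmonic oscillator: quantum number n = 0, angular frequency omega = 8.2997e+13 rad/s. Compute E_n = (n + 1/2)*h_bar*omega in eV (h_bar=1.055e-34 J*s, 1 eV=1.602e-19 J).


E = (n + 1/2) * h_bar * omega
= (0 + 0.5) * 1.055e-34 * 8.2997e+13
= 0.5 * 8.7562e-21
= 4.3781e-21 J
= 0.0273 eV

0.0273


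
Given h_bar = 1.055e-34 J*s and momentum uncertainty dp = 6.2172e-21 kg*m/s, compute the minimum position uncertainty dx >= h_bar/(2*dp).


dx = h_bar / (2 * dp)
= 1.055e-34 / (2 * 6.2172e-21)
= 1.055e-34 / 1.2434e-20
= 8.4845e-15 m

8.4845e-15


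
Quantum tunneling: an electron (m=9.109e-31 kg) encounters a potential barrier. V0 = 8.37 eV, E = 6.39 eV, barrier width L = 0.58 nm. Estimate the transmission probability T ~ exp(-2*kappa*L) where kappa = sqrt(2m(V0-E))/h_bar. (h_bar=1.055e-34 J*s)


V0 - E = 1.98 eV = 3.1720e-19 J
kappa = sqrt(2 * m * (V0-E)) / h_bar
= sqrt(2 * 9.109e-31 * 3.1720e-19) / 1.055e-34
= 7.2055e+09 /m
2*kappa*L = 2 * 7.2055e+09 * 0.58e-9
= 8.3583
T = exp(-8.3583) = 2.344345e-04

2.344345e-04


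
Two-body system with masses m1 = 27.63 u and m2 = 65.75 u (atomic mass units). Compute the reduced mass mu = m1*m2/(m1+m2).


mu = m1 * m2 / (m1 + m2)
= 27.63 * 65.75 / (27.63 + 65.75)
= 1816.6725 / 93.38
= 19.4546 u

19.4546


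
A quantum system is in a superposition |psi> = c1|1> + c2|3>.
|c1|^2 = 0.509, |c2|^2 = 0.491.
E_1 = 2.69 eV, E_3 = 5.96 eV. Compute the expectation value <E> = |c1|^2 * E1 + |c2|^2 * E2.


<E> = |c1|^2 * E1 + |c2|^2 * E2
= 0.509 * 2.69 + 0.491 * 5.96
= 1.3692 + 2.9264
= 4.2956 eV

4.2956


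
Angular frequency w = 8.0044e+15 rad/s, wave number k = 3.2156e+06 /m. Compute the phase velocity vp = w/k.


vp = w / k
= 8.0044e+15 / 3.2156e+06
= 2.4892e+09 m/s

2.4892e+09


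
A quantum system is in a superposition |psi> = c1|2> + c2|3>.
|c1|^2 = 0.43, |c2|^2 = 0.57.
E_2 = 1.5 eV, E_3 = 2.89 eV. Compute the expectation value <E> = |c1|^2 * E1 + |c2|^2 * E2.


<E> = |c1|^2 * E1 + |c2|^2 * E2
= 0.43 * 1.5 + 0.57 * 2.89
= 0.645 + 1.6473
= 2.2923 eV

2.2923


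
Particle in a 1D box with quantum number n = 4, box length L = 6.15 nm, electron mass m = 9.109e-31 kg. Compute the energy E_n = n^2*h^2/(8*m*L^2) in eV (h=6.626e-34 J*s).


E = n^2 * h^2 / (8 * m * L^2)
= 4^2 * (6.626e-34)^2 / (8 * 9.109e-31 * (6.15e-9)^2)
= 16 * 4.3904e-67 / (8 * 9.109e-31 * 3.7823e-17)
= 2.5487e-20 J
= 0.1591 eV

0.1591


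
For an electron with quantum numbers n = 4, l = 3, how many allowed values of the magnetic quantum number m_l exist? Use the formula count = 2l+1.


m_l ranges from -l to +l in integer steps
So m_l goes from -3 to +3
Count = 2l + 1 = 2*3 + 1
= 7

7


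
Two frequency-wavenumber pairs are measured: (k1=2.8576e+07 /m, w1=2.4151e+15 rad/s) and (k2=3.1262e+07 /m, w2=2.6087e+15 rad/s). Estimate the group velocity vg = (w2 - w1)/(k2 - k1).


vg = (w2 - w1) / (k2 - k1)
= (2.6087e+15 - 2.4151e+15) / (3.1262e+07 - 2.8576e+07)
= 1.9360e+14 / 2.6860e+06
= 7.2077e+07 m/s

7.2077e+07


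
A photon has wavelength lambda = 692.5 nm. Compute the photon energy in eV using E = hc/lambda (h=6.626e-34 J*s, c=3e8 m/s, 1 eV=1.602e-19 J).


E = hc / lambda
= (6.626e-34)(3e8) / (692.5e-9)
= 1.9878e-25 / 6.9250e-07
= 2.8705e-19 J
Converting to eV: 2.8705e-19 / 1.602e-19
= 1.7918 eV

1.7918


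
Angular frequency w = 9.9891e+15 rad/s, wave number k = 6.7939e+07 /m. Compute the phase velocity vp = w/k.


vp = w / k
= 9.9891e+15 / 6.7939e+07
= 1.4703e+08 m/s

1.4703e+08


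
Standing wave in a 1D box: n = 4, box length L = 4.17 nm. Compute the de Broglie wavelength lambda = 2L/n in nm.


lambda = 2L / n
= 2 * 4.17 / 4
= 8.34 / 4
= 2.085 nm

2.085


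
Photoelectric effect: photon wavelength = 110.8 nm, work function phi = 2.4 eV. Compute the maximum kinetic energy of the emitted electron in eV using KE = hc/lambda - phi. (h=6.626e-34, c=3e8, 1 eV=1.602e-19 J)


E_photon = hc / lambda
= (6.626e-34)(3e8) / (110.8e-9)
= 1.7940e-18 J
= 11.1988 eV
KE = E_photon - phi
= 11.1988 - 2.4
= 8.7988 eV

8.7988


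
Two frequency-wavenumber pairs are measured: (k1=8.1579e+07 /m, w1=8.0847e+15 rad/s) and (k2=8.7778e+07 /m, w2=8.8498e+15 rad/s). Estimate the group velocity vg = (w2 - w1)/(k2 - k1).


vg = (w2 - w1) / (k2 - k1)
= (8.8498e+15 - 8.0847e+15) / (8.7778e+07 - 8.1579e+07)
= 7.6510e+14 / 6.1990e+06
= 1.2342e+08 m/s

1.2342e+08


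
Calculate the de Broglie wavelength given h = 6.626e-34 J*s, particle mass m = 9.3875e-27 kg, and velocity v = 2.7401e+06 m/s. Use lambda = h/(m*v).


lambda = h / (m * v)
= 6.626e-34 / (9.3875e-27 * 2.7401e+06)
= 6.626e-34 / 2.5723e-20
= 2.5759e-14 m

2.5759e-14


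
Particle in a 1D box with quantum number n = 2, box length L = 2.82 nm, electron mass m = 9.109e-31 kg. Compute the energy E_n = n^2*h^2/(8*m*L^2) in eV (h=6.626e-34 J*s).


E = n^2 * h^2 / (8 * m * L^2)
= 2^2 * (6.626e-34)^2 / (8 * 9.109e-31 * (2.82e-9)^2)
= 4 * 4.3904e-67 / (8 * 9.109e-31 * 7.9524e-18)
= 3.0304e-20 J
= 0.1892 eV

0.1892


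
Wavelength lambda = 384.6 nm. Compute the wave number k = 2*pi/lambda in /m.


k = 2 * pi / lambda
= 6.2832 / (384.6e-9)
= 6.2832 / 3.8460e-07
= 1.6337e+07 /m

1.6337e+07


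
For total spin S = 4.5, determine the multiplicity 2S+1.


Spin multiplicity = 2S + 1
= 2 * 4.5 + 1
= 9.0 + 1
= 10

10


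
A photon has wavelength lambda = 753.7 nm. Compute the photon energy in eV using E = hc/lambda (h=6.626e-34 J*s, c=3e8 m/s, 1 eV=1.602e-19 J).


E = hc / lambda
= (6.626e-34)(3e8) / (753.7e-9)
= 1.9878e-25 / 7.5370e-07
= 2.6374e-19 J
Converting to eV: 2.6374e-19 / 1.602e-19
= 1.6463 eV

1.6463


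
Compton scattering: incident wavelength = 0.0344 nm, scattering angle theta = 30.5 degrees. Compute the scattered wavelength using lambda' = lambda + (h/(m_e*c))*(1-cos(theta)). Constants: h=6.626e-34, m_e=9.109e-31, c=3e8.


Compton wavelength: h/(m_e*c) = 2.4247e-12 m
d_lambda = 2.4247e-12 * (1 - cos(30.5 deg))
= 2.4247e-12 * 0.138371
= 3.3551e-13 m = 0.000336 nm
lambda' = 0.0344 + 0.000336
= 0.034736 nm

0.034736


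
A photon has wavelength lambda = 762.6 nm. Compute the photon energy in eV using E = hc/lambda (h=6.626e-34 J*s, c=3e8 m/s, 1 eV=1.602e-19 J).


E = hc / lambda
= (6.626e-34)(3e8) / (762.6e-9)
= 1.9878e-25 / 7.6260e-07
= 2.6066e-19 J
Converting to eV: 2.6066e-19 / 1.602e-19
= 1.6271 eV

1.6271


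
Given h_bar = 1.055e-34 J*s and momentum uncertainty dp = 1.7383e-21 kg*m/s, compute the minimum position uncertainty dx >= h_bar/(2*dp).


dx = h_bar / (2 * dp)
= 1.055e-34 / (2 * 1.7383e-21)
= 1.055e-34 / 3.4766e-21
= 3.0346e-14 m

3.0346e-14


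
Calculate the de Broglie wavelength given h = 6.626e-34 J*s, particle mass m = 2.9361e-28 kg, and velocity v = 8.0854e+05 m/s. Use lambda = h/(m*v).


lambda = h / (m * v)
= 6.626e-34 / (2.9361e-28 * 8.0854e+05)
= 6.626e-34 / 2.3740e-22
= 2.7911e-12 m

2.7911e-12


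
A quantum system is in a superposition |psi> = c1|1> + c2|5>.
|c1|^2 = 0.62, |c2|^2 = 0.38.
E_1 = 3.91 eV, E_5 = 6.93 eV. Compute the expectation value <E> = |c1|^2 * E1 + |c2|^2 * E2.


<E> = |c1|^2 * E1 + |c2|^2 * E2
= 0.62 * 3.91 + 0.38 * 6.93
= 2.4242 + 2.6334
= 5.0576 eV

5.0576


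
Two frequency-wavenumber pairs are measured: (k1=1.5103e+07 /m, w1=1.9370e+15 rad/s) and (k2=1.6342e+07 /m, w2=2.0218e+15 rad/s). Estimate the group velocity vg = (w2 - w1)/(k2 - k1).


vg = (w2 - w1) / (k2 - k1)
= (2.0218e+15 - 1.9370e+15) / (1.6342e+07 - 1.5103e+07)
= 8.4800e+13 / 1.2390e+06
= 6.8442e+07 m/s

6.8442e+07


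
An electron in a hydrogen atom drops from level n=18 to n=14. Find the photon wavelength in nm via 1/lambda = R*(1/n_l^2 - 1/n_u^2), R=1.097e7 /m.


1/lambda = R * (1/n_l^2 - 1/n_u^2)
= 1.097e7 * (1/14^2 - 1/18^2)
= 1.097e7 * (0.005102 - 0.003086)
= 1.097e7 * 0.002016
= 2.2111e+04 /m
lambda = 1 / 2.2111e+04 = 45225.6153 nm

45225.6153


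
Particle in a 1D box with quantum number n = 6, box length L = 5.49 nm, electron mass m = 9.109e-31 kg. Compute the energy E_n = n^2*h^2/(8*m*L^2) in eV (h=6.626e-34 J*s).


E = n^2 * h^2 / (8 * m * L^2)
= 6^2 * (6.626e-34)^2 / (8 * 9.109e-31 * (5.49e-9)^2)
= 36 * 4.3904e-67 / (8 * 9.109e-31 * 3.0140e-17)
= 7.1961e-20 J
= 0.4492 eV

0.4492


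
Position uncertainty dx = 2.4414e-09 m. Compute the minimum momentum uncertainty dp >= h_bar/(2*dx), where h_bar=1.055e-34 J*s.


dp = h_bar / (2 * dx)
= 1.055e-34 / (2 * 2.4414e-09)
= 1.055e-34 / 4.8828e-09
= 2.1606e-26 kg*m/s

2.1606e-26


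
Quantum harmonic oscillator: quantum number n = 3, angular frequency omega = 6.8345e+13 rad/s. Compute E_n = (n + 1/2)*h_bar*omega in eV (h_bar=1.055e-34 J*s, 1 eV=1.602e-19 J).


E = (n + 1/2) * h_bar * omega
= (3 + 0.5) * 1.055e-34 * 6.8345e+13
= 3.5 * 7.2104e-21
= 2.5236e-20 J
= 0.1575 eV

0.1575


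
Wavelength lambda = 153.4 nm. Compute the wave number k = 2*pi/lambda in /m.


k = 2 * pi / lambda
= 6.2832 / (153.4e-9)
= 6.2832 / 1.5340e-07
= 4.0959e+07 /m

4.0959e+07


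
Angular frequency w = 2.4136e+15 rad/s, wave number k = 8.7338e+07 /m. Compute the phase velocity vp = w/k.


vp = w / k
= 2.4136e+15 / 8.7338e+07
= 2.7635e+07 m/s

2.7635e+07


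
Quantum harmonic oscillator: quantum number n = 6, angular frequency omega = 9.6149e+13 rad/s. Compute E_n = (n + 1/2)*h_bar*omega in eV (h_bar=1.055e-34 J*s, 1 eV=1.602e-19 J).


E = (n + 1/2) * h_bar * omega
= (6 + 0.5) * 1.055e-34 * 9.6149e+13
= 6.5 * 1.0144e-20
= 6.5934e-20 J
= 0.4116 eV

0.4116


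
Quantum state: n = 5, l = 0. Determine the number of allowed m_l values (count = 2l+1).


m_l ranges from -l to +l in integer steps
So m_l goes from -0 to +0
Count = 2l + 1 = 2*0 + 1
= 1

1


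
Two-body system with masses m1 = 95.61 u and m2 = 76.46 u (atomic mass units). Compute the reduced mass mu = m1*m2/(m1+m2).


mu = m1 * m2 / (m1 + m2)
= 95.61 * 76.46 / (95.61 + 76.46)
= 7310.3406 / 172.07
= 42.4847 u

42.4847


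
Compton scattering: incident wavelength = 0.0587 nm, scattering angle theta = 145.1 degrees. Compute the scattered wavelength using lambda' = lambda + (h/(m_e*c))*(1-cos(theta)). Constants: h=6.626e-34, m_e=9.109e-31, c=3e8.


Compton wavelength: h/(m_e*c) = 2.4247e-12 m
d_lambda = 2.4247e-12 * (1 - cos(145.1 deg))
= 2.4247e-12 * 1.820152
= 4.4133e-12 m = 0.004413 nm
lambda' = 0.0587 + 0.004413
= 0.063113 nm

0.063113


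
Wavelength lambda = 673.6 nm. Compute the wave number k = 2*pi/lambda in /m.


k = 2 * pi / lambda
= 6.2832 / (673.6e-9)
= 6.2832 / 6.7360e-07
= 9.3278e+06 /m

9.3278e+06


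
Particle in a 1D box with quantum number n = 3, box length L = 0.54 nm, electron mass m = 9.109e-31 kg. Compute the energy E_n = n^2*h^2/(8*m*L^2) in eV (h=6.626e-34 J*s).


E = n^2 * h^2 / (8 * m * L^2)
= 3^2 * (6.626e-34)^2 / (8 * 9.109e-31 * (0.54e-9)^2)
= 9 * 4.3904e-67 / (8 * 9.109e-31 * 2.9160e-19)
= 1.8595e-18 J
= 11.6074 eV

11.6074


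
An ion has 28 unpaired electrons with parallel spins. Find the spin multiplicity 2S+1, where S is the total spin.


Total spin S = N * (1/2) = 28 * 0.5 = 14.0
Spin multiplicity = 2S + 1
= 2 * 14.0 + 1
= 29

29


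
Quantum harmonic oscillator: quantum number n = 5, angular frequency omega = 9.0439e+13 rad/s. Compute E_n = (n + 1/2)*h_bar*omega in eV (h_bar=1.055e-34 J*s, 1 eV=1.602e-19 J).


E = (n + 1/2) * h_bar * omega
= (5 + 0.5) * 1.055e-34 * 9.0439e+13
= 5.5 * 9.5413e-21
= 5.2477e-20 J
= 0.3276 eV

0.3276


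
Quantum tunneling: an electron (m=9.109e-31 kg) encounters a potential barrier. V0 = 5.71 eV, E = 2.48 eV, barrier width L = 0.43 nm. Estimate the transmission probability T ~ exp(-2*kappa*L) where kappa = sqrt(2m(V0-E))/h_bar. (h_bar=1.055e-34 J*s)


V0 - E = 3.23 eV = 5.1745e-19 J
kappa = sqrt(2 * m * (V0-E)) / h_bar
= sqrt(2 * 9.109e-31 * 5.1745e-19) / 1.055e-34
= 9.2030e+09 /m
2*kappa*L = 2 * 9.2030e+09 * 0.43e-9
= 7.9146
T = exp(-7.9146) = 3.653708e-04

3.653708e-04


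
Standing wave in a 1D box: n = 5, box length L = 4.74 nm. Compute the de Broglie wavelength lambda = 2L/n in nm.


lambda = 2L / n
= 2 * 4.74 / 5
= 9.48 / 5
= 1.896 nm

1.896


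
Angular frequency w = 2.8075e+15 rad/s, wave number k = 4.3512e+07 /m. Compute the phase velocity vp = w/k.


vp = w / k
= 2.8075e+15 / 4.3512e+07
= 6.4522e+07 m/s

6.4522e+07


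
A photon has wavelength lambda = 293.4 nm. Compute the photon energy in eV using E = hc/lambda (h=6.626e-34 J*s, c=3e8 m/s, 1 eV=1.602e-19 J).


E = hc / lambda
= (6.626e-34)(3e8) / (293.4e-9)
= 1.9878e-25 / 2.9340e-07
= 6.7751e-19 J
Converting to eV: 6.7751e-19 / 1.602e-19
= 4.2291 eV

4.2291


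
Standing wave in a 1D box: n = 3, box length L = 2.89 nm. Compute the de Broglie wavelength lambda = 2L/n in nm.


lambda = 2L / n
= 2 * 2.89 / 3
= 5.78 / 3
= 1.9267 nm

1.9267


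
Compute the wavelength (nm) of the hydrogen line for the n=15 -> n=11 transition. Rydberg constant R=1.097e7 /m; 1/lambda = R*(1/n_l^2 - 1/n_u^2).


1/lambda = R * (1/n_l^2 - 1/n_u^2)
= 1.097e7 * (1/11^2 - 1/15^2)
= 1.097e7 * (0.008264 - 0.004444)
= 1.097e7 * 0.00382
= 4.1906e+04 /m
lambda = 1 / 4.1906e+04 = 23863.1583 nm

23863.1583


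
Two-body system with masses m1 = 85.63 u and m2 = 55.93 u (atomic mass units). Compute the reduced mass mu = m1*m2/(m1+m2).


mu = m1 * m2 / (m1 + m2)
= 85.63 * 55.93 / (85.63 + 55.93)
= 4789.2859 / 141.56
= 33.8322 u

33.8322


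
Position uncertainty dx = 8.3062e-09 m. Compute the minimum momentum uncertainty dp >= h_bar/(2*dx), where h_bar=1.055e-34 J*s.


dp = h_bar / (2 * dx)
= 1.055e-34 / (2 * 8.3062e-09)
= 1.055e-34 / 1.6612e-08
= 6.3507e-27 kg*m/s

6.3507e-27


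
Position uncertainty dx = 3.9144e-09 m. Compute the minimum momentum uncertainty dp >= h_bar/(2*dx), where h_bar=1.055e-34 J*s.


dp = h_bar / (2 * dx)
= 1.055e-34 / (2 * 3.9144e-09)
= 1.055e-34 / 7.8288e-09
= 1.3476e-26 kg*m/s

1.3476e-26


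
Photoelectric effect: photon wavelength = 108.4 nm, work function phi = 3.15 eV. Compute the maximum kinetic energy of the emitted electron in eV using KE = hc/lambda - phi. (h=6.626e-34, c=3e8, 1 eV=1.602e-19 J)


E_photon = hc / lambda
= (6.626e-34)(3e8) / (108.4e-9)
= 1.8338e-18 J
= 11.4467 eV
KE = E_photon - phi
= 11.4467 - 3.15
= 8.2967 eV

8.2967


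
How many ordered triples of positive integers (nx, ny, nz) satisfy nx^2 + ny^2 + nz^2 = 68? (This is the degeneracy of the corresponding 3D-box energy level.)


Enumerate all (nx, ny, nz) with nx^2 + ny^2 + nz^2 = 68:
(4,4,6)
(4,6,4)
(6,4,4)
Total degeneracy = 3

3


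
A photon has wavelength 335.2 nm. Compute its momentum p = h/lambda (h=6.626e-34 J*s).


p = h / lambda
= 6.626e-34 / (335.2e-9)
= 6.626e-34 / 3.3520e-07
= 1.9767e-27 kg*m/s

1.9767e-27


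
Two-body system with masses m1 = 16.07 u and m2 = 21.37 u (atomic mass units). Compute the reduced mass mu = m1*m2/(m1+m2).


mu = m1 * m2 / (m1 + m2)
= 16.07 * 21.37 / (16.07 + 21.37)
= 343.4159 / 37.44
= 9.1724 u

9.1724


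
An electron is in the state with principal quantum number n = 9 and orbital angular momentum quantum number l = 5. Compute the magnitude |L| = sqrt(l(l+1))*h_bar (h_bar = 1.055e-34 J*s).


L = sqrt(l*(l+1)) * h_bar
= sqrt(5 * 6) * 1.055e-34
= sqrt(30) * 1.055e-34
= 5.4772 * 1.055e-34
= 5.7785e-34 J*s

5.7785e-34


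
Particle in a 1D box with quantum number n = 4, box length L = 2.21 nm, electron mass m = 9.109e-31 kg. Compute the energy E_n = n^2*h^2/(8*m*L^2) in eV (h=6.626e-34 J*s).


E = n^2 * h^2 / (8 * m * L^2)
= 4^2 * (6.626e-34)^2 / (8 * 9.109e-31 * (2.21e-9)^2)
= 16 * 4.3904e-67 / (8 * 9.109e-31 * 4.8841e-18)
= 1.9737e-19 J
= 1.232 eV

1.232


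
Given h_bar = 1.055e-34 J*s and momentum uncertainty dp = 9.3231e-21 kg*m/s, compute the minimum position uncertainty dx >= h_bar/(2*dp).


dx = h_bar / (2 * dp)
= 1.055e-34 / (2 * 9.3231e-21)
= 1.055e-34 / 1.8646e-20
= 5.6580e-15 m

5.6580e-15


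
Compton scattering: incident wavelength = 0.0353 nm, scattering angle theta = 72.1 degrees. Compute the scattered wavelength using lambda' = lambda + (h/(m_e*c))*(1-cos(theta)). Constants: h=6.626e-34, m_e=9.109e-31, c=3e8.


Compton wavelength: h/(m_e*c) = 2.4247e-12 m
d_lambda = 2.4247e-12 * (1 - cos(72.1 deg))
= 2.4247e-12 * 0.692643
= 1.6795e-12 m = 0.001679 nm
lambda' = 0.0353 + 0.001679
= 0.036979 nm

0.036979


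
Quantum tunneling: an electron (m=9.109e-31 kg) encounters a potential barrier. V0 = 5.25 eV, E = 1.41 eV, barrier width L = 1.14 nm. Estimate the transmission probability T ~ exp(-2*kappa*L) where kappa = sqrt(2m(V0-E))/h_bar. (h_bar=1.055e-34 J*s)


V0 - E = 3.84 eV = 6.1517e-19 J
kappa = sqrt(2 * m * (V0-E)) / h_bar
= sqrt(2 * 9.109e-31 * 6.1517e-19) / 1.055e-34
= 1.0034e+10 /m
2*kappa*L = 2 * 1.0034e+10 * 1.14e-9
= 22.8786
T = exp(-22.8786) = 1.158635e-10

1.158635e-10


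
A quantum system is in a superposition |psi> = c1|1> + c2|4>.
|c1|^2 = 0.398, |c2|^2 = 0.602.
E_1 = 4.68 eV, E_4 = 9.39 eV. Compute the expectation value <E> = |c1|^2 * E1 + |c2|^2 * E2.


<E> = |c1|^2 * E1 + |c2|^2 * E2
= 0.398 * 4.68 + 0.602 * 9.39
= 1.8626 + 5.6528
= 7.5154 eV

7.5154


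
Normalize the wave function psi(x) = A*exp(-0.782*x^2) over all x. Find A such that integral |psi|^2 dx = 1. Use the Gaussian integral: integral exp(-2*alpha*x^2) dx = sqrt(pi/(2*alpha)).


integral |psi|^2 dx = A^2 * sqrt(pi/(2*alpha)) = 1
A^2 = sqrt(2*alpha/pi)
= sqrt(2 * 0.782 / pi)
= 0.705575
A = sqrt(0.705575)
= 0.84

0.84


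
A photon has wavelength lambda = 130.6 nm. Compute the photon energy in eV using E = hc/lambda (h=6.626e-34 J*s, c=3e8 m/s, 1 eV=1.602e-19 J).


E = hc / lambda
= (6.626e-34)(3e8) / (130.6e-9)
= 1.9878e-25 / 1.3060e-07
= 1.5221e-18 J
Converting to eV: 1.5221e-18 / 1.602e-19
= 9.5009 eV

9.5009


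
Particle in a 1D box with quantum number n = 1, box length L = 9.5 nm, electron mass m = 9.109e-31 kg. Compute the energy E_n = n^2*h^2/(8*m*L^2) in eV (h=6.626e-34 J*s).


E = n^2 * h^2 / (8 * m * L^2)
= 1^2 * (6.626e-34)^2 / (8 * 9.109e-31 * (9.5e-9)^2)
= 1 * 4.3904e-67 / (8 * 9.109e-31 * 9.0250e-17)
= 6.6757e-22 J
= 0.0042 eV

0.0042


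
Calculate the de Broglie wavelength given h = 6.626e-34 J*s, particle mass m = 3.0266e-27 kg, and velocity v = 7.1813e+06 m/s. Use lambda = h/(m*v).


lambda = h / (m * v)
= 6.626e-34 / (3.0266e-27 * 7.1813e+06)
= 6.626e-34 / 2.1735e-20
= 3.0486e-14 m

3.0486e-14


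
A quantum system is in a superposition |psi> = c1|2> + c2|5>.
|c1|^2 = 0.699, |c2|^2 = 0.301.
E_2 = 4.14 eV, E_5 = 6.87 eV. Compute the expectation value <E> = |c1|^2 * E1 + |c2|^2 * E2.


<E> = |c1|^2 * E1 + |c2|^2 * E2
= 0.699 * 4.14 + 0.301 * 6.87
= 2.8939 + 2.0679
= 4.9617 eV

4.9617


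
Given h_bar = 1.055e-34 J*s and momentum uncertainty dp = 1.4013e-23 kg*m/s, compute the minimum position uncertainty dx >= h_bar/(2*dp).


dx = h_bar / (2 * dp)
= 1.055e-34 / (2 * 1.4013e-23)
= 1.055e-34 / 2.8026e-23
= 3.7644e-12 m

3.7644e-12


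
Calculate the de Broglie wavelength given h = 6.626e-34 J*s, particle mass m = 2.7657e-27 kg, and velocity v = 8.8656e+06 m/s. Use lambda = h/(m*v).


lambda = h / (m * v)
= 6.626e-34 / (2.7657e-27 * 8.8656e+06)
= 6.626e-34 / 2.4520e-20
= 2.7023e-14 m

2.7023e-14


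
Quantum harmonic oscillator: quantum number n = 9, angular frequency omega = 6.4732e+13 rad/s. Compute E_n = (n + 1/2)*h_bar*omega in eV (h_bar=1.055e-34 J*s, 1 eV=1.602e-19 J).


E = (n + 1/2) * h_bar * omega
= (9 + 0.5) * 1.055e-34 * 6.4732e+13
= 9.5 * 6.8292e-21
= 6.4878e-20 J
= 0.405 eV

0.405


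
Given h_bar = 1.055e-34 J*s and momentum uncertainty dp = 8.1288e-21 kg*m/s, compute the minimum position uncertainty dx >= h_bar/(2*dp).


dx = h_bar / (2 * dp)
= 1.055e-34 / (2 * 8.1288e-21)
= 1.055e-34 / 1.6258e-20
= 6.4893e-15 m

6.4893e-15


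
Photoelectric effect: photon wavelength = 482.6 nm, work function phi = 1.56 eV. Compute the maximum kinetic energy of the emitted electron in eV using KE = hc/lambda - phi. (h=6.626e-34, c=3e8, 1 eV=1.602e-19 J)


E_photon = hc / lambda
= (6.626e-34)(3e8) / (482.6e-9)
= 4.1189e-19 J
= 2.5711 eV
KE = E_photon - phi
= 2.5711 - 1.56
= 1.0111 eV

1.0111


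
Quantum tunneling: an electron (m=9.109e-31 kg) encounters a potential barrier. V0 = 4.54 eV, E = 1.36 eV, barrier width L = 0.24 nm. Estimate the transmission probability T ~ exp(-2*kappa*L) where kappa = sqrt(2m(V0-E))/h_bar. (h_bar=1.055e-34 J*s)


V0 - E = 3.18 eV = 5.0944e-19 J
kappa = sqrt(2 * m * (V0-E)) / h_bar
= sqrt(2 * 9.109e-31 * 5.0944e-19) / 1.055e-34
= 9.1315e+09 /m
2*kappa*L = 2 * 9.1315e+09 * 0.24e-9
= 4.3831
T = exp(-4.3831) = 1.248627e-02

1.248627e-02


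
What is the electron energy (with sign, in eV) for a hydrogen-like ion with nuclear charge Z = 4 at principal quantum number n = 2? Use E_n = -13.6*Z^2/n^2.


E_n = -13.6 * Z^2 / n^2
= -13.6 * 4^2 / 2^2
= -13.6 * 16 / 4
= -54.4 eV

-54.4


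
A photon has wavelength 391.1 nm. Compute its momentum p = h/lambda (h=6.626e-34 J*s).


p = h / lambda
= 6.626e-34 / (391.1e-9)
= 6.626e-34 / 3.9110e-07
= 1.6942e-27 kg*m/s

1.6942e-27


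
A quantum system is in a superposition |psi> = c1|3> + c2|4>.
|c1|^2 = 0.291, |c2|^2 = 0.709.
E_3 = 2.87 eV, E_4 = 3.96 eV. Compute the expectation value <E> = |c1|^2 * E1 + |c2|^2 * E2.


<E> = |c1|^2 * E1 + |c2|^2 * E2
= 0.291 * 2.87 + 0.709 * 3.96
= 0.8352 + 2.8076
= 3.6428 eV

3.6428


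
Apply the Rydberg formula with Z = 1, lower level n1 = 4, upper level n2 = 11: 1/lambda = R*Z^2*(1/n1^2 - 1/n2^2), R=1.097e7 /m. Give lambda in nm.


1/lambda = R * Z^2 * (1/n1^2 - 1/n2^2)
= 1.097e7 * 1^2 * (1/4^2 - 1/11^2)
= 1.097e7 * 1 * (0.0625 - 0.008264)
= 5.9496e+05 /m
lambda = 1 / 5.9496e+05
= 1680.7744 nm

1680.7744


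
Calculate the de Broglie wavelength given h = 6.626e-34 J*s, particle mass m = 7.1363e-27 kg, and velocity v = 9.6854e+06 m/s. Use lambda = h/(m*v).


lambda = h / (m * v)
= 6.626e-34 / (7.1363e-27 * 9.6854e+06)
= 6.626e-34 / 6.9118e-20
= 9.5865e-15 m

9.5865e-15


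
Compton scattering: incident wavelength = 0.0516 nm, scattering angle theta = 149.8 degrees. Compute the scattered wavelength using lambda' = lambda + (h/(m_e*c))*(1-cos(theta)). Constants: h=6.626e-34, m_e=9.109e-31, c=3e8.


Compton wavelength: h/(m_e*c) = 2.4247e-12 m
d_lambda = 2.4247e-12 * (1 - cos(149.8 deg))
= 2.4247e-12 * 1.864275
= 4.5203e-12 m = 0.00452 nm
lambda' = 0.0516 + 0.00452
= 0.05612 nm

0.05612


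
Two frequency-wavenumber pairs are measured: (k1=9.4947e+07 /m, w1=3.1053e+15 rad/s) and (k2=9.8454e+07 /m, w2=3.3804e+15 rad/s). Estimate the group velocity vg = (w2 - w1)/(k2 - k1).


vg = (w2 - w1) / (k2 - k1)
= (3.3804e+15 - 3.1053e+15) / (9.8454e+07 - 9.4947e+07)
= 2.7510e+14 / 3.5070e+06
= 7.8443e+07 m/s

7.8443e+07


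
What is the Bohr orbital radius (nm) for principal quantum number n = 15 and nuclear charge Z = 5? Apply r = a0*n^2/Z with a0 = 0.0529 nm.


r = a0 * n^2 / Z
= 0.0529 * 15^2 / 5
= 0.0529 * 225 / 5
= 2.3805 nm

2.3805


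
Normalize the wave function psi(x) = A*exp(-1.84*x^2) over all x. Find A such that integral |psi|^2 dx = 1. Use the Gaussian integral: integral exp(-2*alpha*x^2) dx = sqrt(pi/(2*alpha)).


integral |psi|^2 dx = A^2 * sqrt(pi/(2*alpha)) = 1
A^2 = sqrt(2*alpha/pi)
= sqrt(2 * 1.84 / pi)
= 1.082303
A = sqrt(1.082303)
= 1.0403

1.0403


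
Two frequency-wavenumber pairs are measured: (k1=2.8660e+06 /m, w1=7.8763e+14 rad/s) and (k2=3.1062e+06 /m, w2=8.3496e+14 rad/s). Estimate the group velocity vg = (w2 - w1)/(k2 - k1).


vg = (w2 - w1) / (k2 - k1)
= (8.3496e+14 - 7.8763e+14) / (3.1062e+06 - 2.8660e+06)
= 4.7330e+13 / 2.4020e+05
= 1.9704e+08 m/s

1.9704e+08


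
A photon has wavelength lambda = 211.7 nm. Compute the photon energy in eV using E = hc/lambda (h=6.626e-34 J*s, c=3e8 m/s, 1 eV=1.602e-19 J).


E = hc / lambda
= (6.626e-34)(3e8) / (211.7e-9)
= 1.9878e-25 / 2.1170e-07
= 9.3897e-19 J
Converting to eV: 9.3897e-19 / 1.602e-19
= 5.8612 eV

5.8612


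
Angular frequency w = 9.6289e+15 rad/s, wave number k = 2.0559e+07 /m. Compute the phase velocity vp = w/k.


vp = w / k
= 9.6289e+15 / 2.0559e+07
= 4.6835e+08 m/s

4.6835e+08


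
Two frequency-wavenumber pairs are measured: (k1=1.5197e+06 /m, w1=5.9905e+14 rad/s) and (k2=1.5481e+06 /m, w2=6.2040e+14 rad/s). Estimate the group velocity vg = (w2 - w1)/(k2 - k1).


vg = (w2 - w1) / (k2 - k1)
= (6.2040e+14 - 5.9905e+14) / (1.5481e+06 - 1.5197e+06)
= 2.1350e+13 / 2.8400e+04
= 7.5176e+08 m/s

7.5176e+08


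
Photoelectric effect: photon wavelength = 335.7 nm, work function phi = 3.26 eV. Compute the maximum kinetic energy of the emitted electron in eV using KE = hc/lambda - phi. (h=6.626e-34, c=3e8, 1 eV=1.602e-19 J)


E_photon = hc / lambda
= (6.626e-34)(3e8) / (335.7e-9)
= 5.9214e-19 J
= 3.6962 eV
KE = E_photon - phi
= 3.6962 - 3.26
= 0.4362 eV

0.4362


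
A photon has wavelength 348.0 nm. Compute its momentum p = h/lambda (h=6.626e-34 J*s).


p = h / lambda
= 6.626e-34 / (348.0e-9)
= 6.626e-34 / 3.4800e-07
= 1.9040e-27 kg*m/s

1.9040e-27


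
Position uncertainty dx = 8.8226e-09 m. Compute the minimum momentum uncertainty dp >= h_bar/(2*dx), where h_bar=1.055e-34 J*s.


dp = h_bar / (2 * dx)
= 1.055e-34 / (2 * 8.8226e-09)
= 1.055e-34 / 1.7645e-08
= 5.9790e-27 kg*m/s

5.9790e-27


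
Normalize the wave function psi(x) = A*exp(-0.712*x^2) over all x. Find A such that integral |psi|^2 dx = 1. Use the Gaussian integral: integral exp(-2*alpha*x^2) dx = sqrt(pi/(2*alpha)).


integral |psi|^2 dx = A^2 * sqrt(pi/(2*alpha)) = 1
A^2 = sqrt(2*alpha/pi)
= sqrt(2 * 0.712 / pi)
= 0.673256
A = sqrt(0.673256)
= 0.8205

0.8205


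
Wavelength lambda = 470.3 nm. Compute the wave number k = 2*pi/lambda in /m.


k = 2 * pi / lambda
= 6.2832 / (470.3e-9)
= 6.2832 / 4.7030e-07
= 1.3360e+07 /m

1.3360e+07


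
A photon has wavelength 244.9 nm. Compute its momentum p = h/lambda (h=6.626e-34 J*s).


p = h / lambda
= 6.626e-34 / (244.9e-9)
= 6.626e-34 / 2.4490e-07
= 2.7056e-27 kg*m/s

2.7056e-27


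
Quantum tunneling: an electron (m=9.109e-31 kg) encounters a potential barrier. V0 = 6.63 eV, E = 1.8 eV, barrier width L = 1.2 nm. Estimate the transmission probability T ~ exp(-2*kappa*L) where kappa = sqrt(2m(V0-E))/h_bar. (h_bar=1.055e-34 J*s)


V0 - E = 4.83 eV = 7.7377e-19 J
kappa = sqrt(2 * m * (V0-E)) / h_bar
= sqrt(2 * 9.109e-31 * 7.7377e-19) / 1.055e-34
= 1.1254e+10 /m
2*kappa*L = 2 * 1.1254e+10 * 1.2e-9
= 27.0093
T = exp(-27.0093) = 1.862058e-12

1.862058e-12


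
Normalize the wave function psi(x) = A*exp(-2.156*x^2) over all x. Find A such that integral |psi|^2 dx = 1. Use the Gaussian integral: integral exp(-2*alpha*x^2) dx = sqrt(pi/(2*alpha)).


integral |psi|^2 dx = A^2 * sqrt(pi/(2*alpha)) = 1
A^2 = sqrt(2*alpha/pi)
= sqrt(2 * 2.156 / pi)
= 1.17156
A = sqrt(1.17156)
= 1.0824

1.0824


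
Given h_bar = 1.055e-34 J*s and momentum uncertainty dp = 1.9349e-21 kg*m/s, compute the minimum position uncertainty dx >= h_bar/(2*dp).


dx = h_bar / (2 * dp)
= 1.055e-34 / (2 * 1.9349e-21)
= 1.055e-34 / 3.8698e-21
= 2.7262e-14 m

2.7262e-14


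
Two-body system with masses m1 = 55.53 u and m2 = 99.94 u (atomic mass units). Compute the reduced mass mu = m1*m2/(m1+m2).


mu = m1 * m2 / (m1 + m2)
= 55.53 * 99.94 / (55.53 + 99.94)
= 5549.6682 / 155.47
= 35.6961 u

35.6961


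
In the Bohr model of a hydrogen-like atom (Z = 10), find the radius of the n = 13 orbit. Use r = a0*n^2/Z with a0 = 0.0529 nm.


r = a0 * n^2 / Z
= 0.0529 * 13^2 / 10
= 0.0529 * 169 / 10
= 0.894 nm

0.894


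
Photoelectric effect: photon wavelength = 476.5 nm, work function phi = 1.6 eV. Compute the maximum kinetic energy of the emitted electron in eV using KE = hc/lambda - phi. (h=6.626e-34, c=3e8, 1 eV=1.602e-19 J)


E_photon = hc / lambda
= (6.626e-34)(3e8) / (476.5e-9)
= 4.1717e-19 J
= 2.604 eV
KE = E_photon - phi
= 2.604 - 1.6
= 1.004 eV

1.004


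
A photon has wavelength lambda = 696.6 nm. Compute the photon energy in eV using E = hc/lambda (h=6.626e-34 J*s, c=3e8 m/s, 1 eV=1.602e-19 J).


E = hc / lambda
= (6.626e-34)(3e8) / (696.6e-9)
= 1.9878e-25 / 6.9660e-07
= 2.8536e-19 J
Converting to eV: 2.8536e-19 / 1.602e-19
= 1.7813 eV

1.7813


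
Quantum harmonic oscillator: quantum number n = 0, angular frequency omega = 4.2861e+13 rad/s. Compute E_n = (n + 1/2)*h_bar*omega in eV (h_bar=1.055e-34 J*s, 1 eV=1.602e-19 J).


E = (n + 1/2) * h_bar * omega
= (0 + 0.5) * 1.055e-34 * 4.2861e+13
= 0.5 * 4.5218e-21
= 2.2609e-21 J
= 0.0141 eV

0.0141


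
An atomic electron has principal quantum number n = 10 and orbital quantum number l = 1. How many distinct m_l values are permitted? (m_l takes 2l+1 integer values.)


m_l ranges from -l to +l in integer steps
So m_l goes from -1 to +1
Count = 2l + 1 = 2*1 + 1
= 3

3
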